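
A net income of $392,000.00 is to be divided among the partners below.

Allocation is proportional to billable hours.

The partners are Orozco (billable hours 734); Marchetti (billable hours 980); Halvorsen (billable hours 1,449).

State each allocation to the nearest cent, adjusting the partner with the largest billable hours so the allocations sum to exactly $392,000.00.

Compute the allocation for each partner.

Sum of billable hours: 734 + 980 + 1,449 = 3,163.
Pro-rata amounts: Orozco 90,966.8037; Marchetti 121,454.3155; Halvorsen 179,578.8808.
After rounding (cent): Orozco $90,966.80; Marchetti $121,454.32; Halvorsen $179,578.88. Sum = $392,000.00.
No rounding difference to absorb.

Orozco: $90,966.80 · Marchetti: $121,454.32 · Halvorsen: $179,578.88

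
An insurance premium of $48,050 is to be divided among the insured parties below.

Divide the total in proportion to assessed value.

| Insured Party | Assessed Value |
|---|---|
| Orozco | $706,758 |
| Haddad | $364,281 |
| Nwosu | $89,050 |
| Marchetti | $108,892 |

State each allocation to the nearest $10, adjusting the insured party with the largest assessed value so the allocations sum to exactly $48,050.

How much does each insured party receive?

Sum of assessed value: 706,758 + 364,281 + 89,050 + 108,892 = 1,268,981.
Proportional shares: Orozco 26,761.41; Haddad 13,793.51; Nwosu 3,371.88; Marchetti 4,123.20.
Rounded to nearest $10: Orozco $26,760; Haddad $13,790; Nwosu $3,370; Marchetti $4,120. Sum = $48,040.
Difference $48,050 − $48,040 = +$10 applied to largest assessed value (Orozco): Orozco becomes $26,770.

Orozco: $26,770; Haddad: $13,790; Nwosu: $3,370; Marchetti: $4,120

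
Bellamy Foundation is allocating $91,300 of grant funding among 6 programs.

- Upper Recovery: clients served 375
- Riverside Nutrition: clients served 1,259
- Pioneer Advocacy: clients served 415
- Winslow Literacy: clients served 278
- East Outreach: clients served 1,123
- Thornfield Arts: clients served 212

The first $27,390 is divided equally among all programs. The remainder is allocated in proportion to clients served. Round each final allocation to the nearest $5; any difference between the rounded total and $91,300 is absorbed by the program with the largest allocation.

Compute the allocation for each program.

Upper Recovery: $11,110 | Riverside Nutrition: $26,535 | Pioneer Advocacy: $11,810 | Winslow Literacy: $9,415 | East Outreach: $24,165 | Thornfield Arts: $8,265

$27,390 shared equally gives $4,565 per program.
Remainder $63,910 by clients served (total 3,662): Upper Recovery 6,544.58 → $6,545; Riverside Nutrition 21,972.33 → $21,970; Pioneer Advocacy 7,242.67 → $7,245; Winslow Literacy 4,851.71 → $4,850; East Outreach 19,598.83 → $19,600; Thornfield Arts 3,699.87 → $3,700.
Totals: Upper Recovery $4,565 + $6,545 = $11,110; Riverside Nutrition $4,565 + $21,970 = $26,535; Pioneer Advocacy $4,565 + $7,245 = $11,810; Winslow Literacy $4,565 + $4,850 = $9,415; East Outreach $4,565 + $19,600 = $24,165; Thornfield Arts $4,565 + $3,700 = $8,265.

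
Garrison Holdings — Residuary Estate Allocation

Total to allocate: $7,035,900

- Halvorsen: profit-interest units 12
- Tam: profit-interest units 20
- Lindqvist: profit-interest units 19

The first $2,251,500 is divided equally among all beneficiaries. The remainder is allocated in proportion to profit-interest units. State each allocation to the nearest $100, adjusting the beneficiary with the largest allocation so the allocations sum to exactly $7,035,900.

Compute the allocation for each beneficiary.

Halvorsen: $1,876,200 | Tam: $2,626,800 | Lindqvist: $2,532,900

Equal tier: $2,251,500 ÷ 3 = $750,500 apiece.
Remainder $4,784,400 by profit-interest units (total 51): Halvorsen 1,125,741.18 → $1,125,700; Tam 1,876,235.29 → $1,876,200; Lindqvist 1,782,423.53 → $1,782,400.
Rounding difference +$100 on remainder applied to Tam.
Totals: Halvorsen $750,500 + $1,125,700 = $1,876,200; Tam $750,500 + $1,876,300 = $2,626,800; Lindqvist $750,500 + $1,782,400 = $2,532,900.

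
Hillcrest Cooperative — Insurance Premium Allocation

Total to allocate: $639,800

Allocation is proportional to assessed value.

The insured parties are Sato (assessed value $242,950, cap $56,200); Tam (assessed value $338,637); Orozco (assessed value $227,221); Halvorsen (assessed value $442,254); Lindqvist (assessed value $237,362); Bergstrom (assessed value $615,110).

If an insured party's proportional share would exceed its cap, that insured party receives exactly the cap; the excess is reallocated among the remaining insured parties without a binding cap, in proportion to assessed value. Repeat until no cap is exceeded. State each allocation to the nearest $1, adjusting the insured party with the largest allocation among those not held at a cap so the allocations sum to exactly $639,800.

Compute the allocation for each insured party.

Combined assessed value = 2,103,534.
Pro-rata shares before constraints: Sato 73,894.41; Tam 102,998.07; Orozco 69,110.36; Halvorsen 134,513.68; Lindqvist 72,194.80; Bergstrom 187,088.67.
Cap binds for Sato ($56,200); balance $583,600 reallocated over remaining assessed value 1,860,584.
Remaining shares: Tam 106,218.56 → $106,219; Orozco 71,271.27 → $71,271; Halvorsen 138,719.58 → $138,720; Lindqvist 74,452.14 → $74,452; Bergstrom 192,938.45 → $192,938.

Sato: $56,200; Tam: $106,219; Orozco: $71,271; Halvorsen: $138,720; Lindqvist: $74,452; Bergstrom: $192,938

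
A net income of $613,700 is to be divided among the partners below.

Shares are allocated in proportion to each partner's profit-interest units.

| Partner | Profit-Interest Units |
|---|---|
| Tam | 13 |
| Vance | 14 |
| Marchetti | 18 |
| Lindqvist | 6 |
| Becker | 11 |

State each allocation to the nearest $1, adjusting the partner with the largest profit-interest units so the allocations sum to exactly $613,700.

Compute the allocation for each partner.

Profit-interest units total: 62.
Pro-rata amounts: Tam 13/62 × $613,700 = 128,679.03; Vance 14/62 × $613,700 = 138,577.42; Marchetti 18/62 × $613,700 = 178,170.97; Lindqvist 6/62 × $613,700 = 59,390.32; Becker 11/62 × $613,700 = 108,882.26.
Rounded to nearest $1: Tam $128,679; Vance $138,577; Marchetti $178,171; Lindqvist $59,390; Becker $108,882. Sum = $613,699.
Difference $613,700 − $613,699 = +$1 applied to largest profit-interest units (Marchetti): Marchetti becomes $178,172.

Tam: $128,679 | Vance: $138,577 | Marchetti: $178,172 | Lindqvist: $59,390 | Becker: $108,882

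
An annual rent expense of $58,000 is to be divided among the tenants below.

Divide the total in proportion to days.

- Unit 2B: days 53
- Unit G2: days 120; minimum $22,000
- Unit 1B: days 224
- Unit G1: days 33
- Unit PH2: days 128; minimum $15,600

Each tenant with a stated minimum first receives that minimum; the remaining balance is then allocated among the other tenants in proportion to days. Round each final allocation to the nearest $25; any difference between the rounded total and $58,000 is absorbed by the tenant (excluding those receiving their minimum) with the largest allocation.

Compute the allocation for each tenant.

Unit 2B: $3,500 | Unit G2: $22,000 | Unit 1B: $14,725 | Unit G1: $2,175 | Unit PH2: $15,600

Minimums first: Unit G2 $22,000; Unit PH2 $15,600. Balance $20,400.
Balance split over remaining days 310: Unit 2B 3,487.74 → $3,500; Unit 1B 14,740.65 → $14,750; Unit G1 2,171.61 → $2,175.
Rounding difference −$25 applied to Unit 1B → $14,725.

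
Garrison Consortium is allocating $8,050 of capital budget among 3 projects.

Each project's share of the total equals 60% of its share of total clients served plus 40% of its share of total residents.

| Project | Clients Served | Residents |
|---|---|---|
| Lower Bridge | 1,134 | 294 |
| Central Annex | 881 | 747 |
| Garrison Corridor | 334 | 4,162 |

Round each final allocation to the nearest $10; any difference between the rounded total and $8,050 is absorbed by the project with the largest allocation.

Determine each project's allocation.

Lower Bridge: $2,510 | Central Annex: $2,270 | Garrison Corridor: $3,270

Totals — clients served 2,349, residents 5,203.
Composite weights (60% clients served + 40% residents): Lower Bridge 0.3123; Central Annex 0.2825; Garrison Corridor 0.4053.
Unrounded shares: Lower Bridge 2,513.67; Central Annex 2,273.81; Garrison Corridor 3,262.52.
After rounding ($10): Lower Bridge $2,510; Central Annex $2,270; Garrison Corridor $3,260. Sum = $8,040.
Difference $8,050 − $8,040 = +$10 applied to largest allocation (Garrison Corridor): Garrison Corridor becomes $3,270.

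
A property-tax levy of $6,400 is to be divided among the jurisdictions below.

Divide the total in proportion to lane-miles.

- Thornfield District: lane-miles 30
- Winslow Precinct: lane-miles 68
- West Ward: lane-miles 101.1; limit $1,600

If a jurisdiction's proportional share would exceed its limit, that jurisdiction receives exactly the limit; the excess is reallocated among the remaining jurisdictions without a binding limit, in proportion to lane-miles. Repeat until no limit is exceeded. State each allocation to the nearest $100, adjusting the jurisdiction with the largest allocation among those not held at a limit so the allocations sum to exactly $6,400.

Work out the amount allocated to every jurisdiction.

Sum of lane-miles: 199.1.
Proportional shares (ignoring caps): Thornfield District 964.34; Winslow Precinct 2,185.84; West Ward 3,249.82.
Capped: West Ward ($1,600); residual $4,800 reallocated over remaining lane-miles 98.
Remaining shares: Thornfield District 1,469.39 → $1,500; Winslow Precinct 3,330.61 → $3,300.

Thornfield District: $1,500 | Winslow Precinct: $3,300 | West Ward: $1,600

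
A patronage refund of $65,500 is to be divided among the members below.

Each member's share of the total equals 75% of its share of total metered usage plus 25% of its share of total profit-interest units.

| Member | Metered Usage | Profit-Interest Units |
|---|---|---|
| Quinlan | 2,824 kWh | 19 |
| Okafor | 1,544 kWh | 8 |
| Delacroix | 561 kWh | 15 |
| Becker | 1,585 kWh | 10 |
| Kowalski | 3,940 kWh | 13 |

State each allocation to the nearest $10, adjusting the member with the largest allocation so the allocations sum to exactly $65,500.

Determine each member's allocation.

Quinlan: $18,060; Okafor: $9,270; Delacroix: $6,420; Becker: $9,970; Kowalski: $21,780

Totals — metered usage 10,454, profit-interest units 65.
Combined weights (75% metered usage + 25% profit-interest units): Quinlan 0.2757; Okafor 0.1415; Delacroix 0.0979; Becker 0.1522; Kowalski 0.3327.
Raw shares: Quinlan 18,056.96; Okafor 9,270.88; Delacroix 6,415.07; Becker 9,967.40; Kowalski 21,789.68.
After rounding ($10): Quinlan $18,060; Okafor $9,270; Delacroix $6,420; Becker $9,970; Kowalski $21,790. Sum = $65,510.
Difference $65,500 − $65,510 = −$10 applied to largest allocation (Kowalski): Kowalski becomes $21,780.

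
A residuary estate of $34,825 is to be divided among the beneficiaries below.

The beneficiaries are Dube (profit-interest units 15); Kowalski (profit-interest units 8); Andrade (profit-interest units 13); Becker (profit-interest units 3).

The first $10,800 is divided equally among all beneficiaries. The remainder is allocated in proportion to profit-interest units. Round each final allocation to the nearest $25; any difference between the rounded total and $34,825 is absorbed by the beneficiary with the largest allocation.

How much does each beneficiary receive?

$10,800 shared equally gives $2,700 per beneficiary.
Remainder $24,025 by profit-interest units (total 39): Dube 9,240.38 → $9,250; Kowalski 4,928.21 → $4,925; Andrade 8,008.33 → $8,000; Becker 1,848.08 → $1,850.
Totals: Dube $2,700 + $9,250 = $11,950; Kowalski $2,700 + $4,925 = $7,625; Andrade $2,700 + $8,000 = $10,700; Becker $2,700 + $1,850 = $4,550.

Dube: $11,950 | Kowalski: $7,625 | Andrade: $10,700 | Becker: $4,550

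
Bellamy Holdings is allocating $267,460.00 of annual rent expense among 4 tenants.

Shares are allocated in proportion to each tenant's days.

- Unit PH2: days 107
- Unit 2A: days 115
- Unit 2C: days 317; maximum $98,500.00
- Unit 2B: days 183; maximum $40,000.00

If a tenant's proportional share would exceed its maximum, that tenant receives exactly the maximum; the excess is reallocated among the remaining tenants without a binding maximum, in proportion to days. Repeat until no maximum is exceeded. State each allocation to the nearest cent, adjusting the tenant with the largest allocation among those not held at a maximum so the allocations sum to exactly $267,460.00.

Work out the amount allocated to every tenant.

Combined days = 722.
Pro-rata shares before constraints: Unit PH2 39,637.4238; Unit 2A 42,600.9695; Unit 2C 117,430.4986; Unit 2B 67,791.1080.
Held at cap: Unit 2C ($98,500.00), Unit 2B ($40,000.00); remaining pool $128,960.00 reallocated over remaining days 222.
Shares after redistribution: Unit PH2 62,156.3964 → $62,156.40; Unit 2A 66,803.6036 → $66,803.60.

Unit PH2: $62,156.40 · Unit 2A: $66,803.60 · Unit 2C: $98,500.00 · Unit 2B: $40,000.00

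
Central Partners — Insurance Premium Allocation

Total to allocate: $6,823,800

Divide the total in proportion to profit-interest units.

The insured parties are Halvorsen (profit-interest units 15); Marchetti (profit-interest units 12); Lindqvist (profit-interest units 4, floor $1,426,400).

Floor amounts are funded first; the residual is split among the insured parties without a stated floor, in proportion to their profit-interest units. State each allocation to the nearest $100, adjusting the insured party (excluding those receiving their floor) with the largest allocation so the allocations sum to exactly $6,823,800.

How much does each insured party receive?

Guaranteed amounts: Lindqvist $1,426,400. Remaining pool $5,397,400.
Remaining pool split over remaining profit-interest units 27: Halvorsen 2,998,555.56 → $2,998,600; Marchetti 2,398,844.44 → $2,398,800.

Halvorsen: $2,998,600; Marchetti: $2,398,800; Lindqvist: $1,426,400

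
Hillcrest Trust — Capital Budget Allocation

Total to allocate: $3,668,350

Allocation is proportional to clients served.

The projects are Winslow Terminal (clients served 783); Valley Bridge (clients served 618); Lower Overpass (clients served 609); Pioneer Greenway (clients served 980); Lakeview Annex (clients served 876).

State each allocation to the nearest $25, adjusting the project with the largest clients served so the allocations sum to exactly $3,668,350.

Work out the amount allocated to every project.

Sum of clients served: 3,866.
Proportional shares: Winslow Terminal 783/3,866 × $3,668,350 = 742,968.97; Valley Bridge 618/3,866 × $3,668,350 = 586,404.63; Lower Overpass 609/3,866 × $3,668,350 = 577,864.76; Pioneer Greenway 980/3,866 × $3,668,350 = 929,897.31; Lakeview Annex 876/3,866 × $3,668,350 = 831,214.33.
At nearest $25: Winslow Terminal $742,975; Valley Bridge $586,400; Lower Overpass $577,875; Pioneer Greenway $929,900; Lakeview Annex $831,225. Sum = $3,668,375.
Difference $3,668,350 − $3,668,375 = −$25 applied to largest clients served (Pioneer Greenway): Pioneer Greenway becomes $929,875.

Winslow Terminal: $742,975 · Valley Bridge: $586,400 · Lower Overpass: $577,875 · Pioneer Greenway: $929,875 · Lakeview Annex: $831,225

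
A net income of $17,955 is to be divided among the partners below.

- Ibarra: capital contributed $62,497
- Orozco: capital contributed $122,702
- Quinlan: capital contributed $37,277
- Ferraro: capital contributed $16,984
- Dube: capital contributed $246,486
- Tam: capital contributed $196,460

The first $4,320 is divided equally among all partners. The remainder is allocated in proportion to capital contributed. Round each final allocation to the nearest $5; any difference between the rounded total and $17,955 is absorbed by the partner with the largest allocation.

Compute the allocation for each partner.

Ibarra: $1,970 · Orozco: $3,170 · Quinlan: $1,465 · Ferraro: $1,060 · Dube: $5,645 · Tam: $4,645

Equal tier: $4,320 ÷ 6 = $720 apiece.
Remainder $13,635 by capital contributed (total 682,406): Ibarra 1,248.74 → $1,250; Orozco 2,451.68 → $2,450; Quinlan 744.82 → $745; Ferraro 339.35 → $340; Dube 4,924.98 → $4,925; Tam 3,925.42 → $3,925.
Totals: Ibarra $720 + $1,250 = $1,970; Orozco $720 + $2,450 = $3,170; Quinlan $720 + $745 = $1,465; Ferraro $720 + $340 = $1,060; Dube $720 + $4,925 = $5,645; Tam $720 + $3,925 = $4,645.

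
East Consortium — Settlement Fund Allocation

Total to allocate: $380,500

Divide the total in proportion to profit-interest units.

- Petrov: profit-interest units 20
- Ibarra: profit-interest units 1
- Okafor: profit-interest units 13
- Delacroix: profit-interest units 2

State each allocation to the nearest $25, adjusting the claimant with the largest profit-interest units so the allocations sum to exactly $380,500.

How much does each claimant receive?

Total profit-interest units = 20 + 1 + 13 + 2 = 36.
Proportional shares: Petrov 211,388.89; Ibarra 10,569.44; Okafor 137,402.78; Delacroix 21,138.89.
Rounded to nearest $25: Petrov $211,400; Ibarra $10,575; Okafor $137,400; Delacroix $21,150. Sum = $380,525.
Difference $380,500 − $380,525 = −$25 applied to largest profit-interest units (Petrov): Petrov becomes $211,375.

Petrov: $211,375; Ibarra: $10,575; Okafor: $137,400; Delacroix: $21,150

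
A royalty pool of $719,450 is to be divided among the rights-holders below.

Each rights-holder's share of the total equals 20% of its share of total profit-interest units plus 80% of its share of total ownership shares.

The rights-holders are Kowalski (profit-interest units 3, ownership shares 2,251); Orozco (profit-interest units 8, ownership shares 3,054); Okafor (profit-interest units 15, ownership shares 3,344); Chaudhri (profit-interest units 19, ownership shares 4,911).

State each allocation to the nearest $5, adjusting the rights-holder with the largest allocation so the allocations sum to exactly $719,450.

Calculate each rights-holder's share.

Kowalski: $105,135; Orozco: $155,210; Okafor: $189,900; Chaudhri: $269,205

Totals — profit-interest units 45, ownership shares 13,560.
Blended shares (20% profit-interest units + 80% ownership shares): Kowalski 0.1461; Orozco 0.2157; Okafor 0.2640; Chaudhri 0.3742.
Raw shares: Kowalski 105,137.32; Orozco 155,208.78; Okafor 189,900.84; Chaudhri 269,203.05.
Rounded to nearest $5: Kowalski $105,135; Orozco $155,210; Okafor $189,900; Chaudhri $269,205. Sum = $719,450.
Sum already equals the total — no adjustment.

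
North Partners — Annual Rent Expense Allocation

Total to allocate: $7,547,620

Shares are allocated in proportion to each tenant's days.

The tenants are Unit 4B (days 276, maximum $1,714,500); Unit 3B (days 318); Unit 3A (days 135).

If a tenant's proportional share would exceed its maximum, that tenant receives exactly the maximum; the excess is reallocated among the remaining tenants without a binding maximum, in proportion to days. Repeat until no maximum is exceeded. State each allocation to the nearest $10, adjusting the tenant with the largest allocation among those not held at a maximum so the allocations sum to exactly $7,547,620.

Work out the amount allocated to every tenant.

Days total: 729.
Pro-rata shares before constraints: Unit 4B 2,857,535.14; Unit 3B 3,292,377.45; Unit 3A 1,397,707.41.
Cap binds for Unit 4B ($1,714,500); remaining pool $5,833,120 reallocated over remaining days 453.
Remaining shares: Unit 3B 4,094,772.98 → $4,094,770; Unit 3A 1,738,347.02 → $1,738,350.

Unit 4B: $1,714,500 · Unit 3B: $4,094,770 · Unit 3A: $1,738,350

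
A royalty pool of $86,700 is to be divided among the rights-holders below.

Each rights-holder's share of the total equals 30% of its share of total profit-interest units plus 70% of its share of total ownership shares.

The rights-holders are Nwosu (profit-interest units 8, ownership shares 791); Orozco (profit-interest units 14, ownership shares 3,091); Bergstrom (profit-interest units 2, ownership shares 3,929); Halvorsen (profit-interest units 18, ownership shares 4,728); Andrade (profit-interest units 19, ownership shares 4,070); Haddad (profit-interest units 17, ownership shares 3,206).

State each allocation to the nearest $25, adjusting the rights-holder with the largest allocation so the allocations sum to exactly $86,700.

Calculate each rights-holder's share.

Nwosu: $5,100; Orozco: $14,125; Bergstrom: $12,700; Halvorsen: $20,475; Andrade: $18,800; Haddad: $15,500

Profit-interest units total 78; ownership shares total 19,815.
Combined weights (30% profit-interest units + 70% ownership shares): Nwosu 0.0587; Orozco 0.1630; Bergstrom 0.1465; Halvorsen 0.2363; Andrade 0.2169; Haddad 0.1786.
Proportional shares: Nwosu 5,090.39; Orozco 14,135.67; Bergstrom 12,700.79; Halvorsen 20,483.37; Andrade 18,801.49; Haddad 15,488.28.
At nearest $25: Nwosu $5,100; Orozco $14,125; Bergstrom $12,700; Halvorsen $20,475; Andrade $18,800; Haddad $15,500. Sum = $86,700.
No rounding difference to absorb.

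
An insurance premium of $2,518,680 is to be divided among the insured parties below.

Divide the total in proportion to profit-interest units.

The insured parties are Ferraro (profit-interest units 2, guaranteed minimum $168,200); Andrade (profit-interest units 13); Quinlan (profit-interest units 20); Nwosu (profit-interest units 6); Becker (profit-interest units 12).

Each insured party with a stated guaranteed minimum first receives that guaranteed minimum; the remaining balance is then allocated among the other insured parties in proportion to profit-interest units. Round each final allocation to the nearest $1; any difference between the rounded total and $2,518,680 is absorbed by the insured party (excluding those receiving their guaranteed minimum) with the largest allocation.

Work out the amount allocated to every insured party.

Fund the minimums — Ferraro $168,200. Balance $2,350,480.
Balance split over remaining profit-interest units 51: Andrade 599,141.96 → $599,142; Quinlan 921,756.86 → $921,757; Nwosu 276,527.06 → $276,527; Becker 553,054.12 → $553,054.

Ferraro: $168,200; Andrade: $599,142; Quinlan: $921,757; Nwosu: $276,527; Becker: $553,054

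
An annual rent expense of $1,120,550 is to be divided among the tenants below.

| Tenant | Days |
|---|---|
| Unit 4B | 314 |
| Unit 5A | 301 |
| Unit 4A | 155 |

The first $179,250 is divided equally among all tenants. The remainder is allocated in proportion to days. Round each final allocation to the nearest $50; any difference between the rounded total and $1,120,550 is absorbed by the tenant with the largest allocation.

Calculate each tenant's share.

Unit 4B: $443,600; Unit 5A: $427,700; Unit 4A: $249,250

First tranche $179,250 split equally: $59,750 each.
Remainder $941,300 by days (total 770): Unit 4B 383,854.81 → $383,850; Unit 5A 367,962.73 → $367,950; Unit 4A 189,482.47 → $189,500.
Totals: Unit 4B $59,750 + $383,850 = $443,600; Unit 5A $59,750 + $367,950 = $427,700; Unit 4A $59,750 + $189,500 = $249,250.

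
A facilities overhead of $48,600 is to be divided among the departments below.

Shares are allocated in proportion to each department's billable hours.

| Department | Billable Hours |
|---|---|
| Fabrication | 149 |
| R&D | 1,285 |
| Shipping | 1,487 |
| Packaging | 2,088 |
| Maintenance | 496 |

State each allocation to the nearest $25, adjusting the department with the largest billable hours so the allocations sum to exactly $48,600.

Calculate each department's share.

Fabrication: $1,325; R&D: $11,350; Shipping: $13,125; Packaging: $18,425; Maintenance: $4,375

Total billable hours = 149 + 1,285 + 1,487 + 2,088 + 496 = 5,505.
Raw shares: Fabrication 1,315.42; R&D 11,344.41; Shipping 13,127.74; Packaging 18,433.57; Maintenance 4,378.86.
After rounding ($25): Fabrication $1,325; R&D $11,350; Shipping $13,125; Packaging $18,425; Maintenance $4,375. Sum = $48,600.
No rounding difference to absorb.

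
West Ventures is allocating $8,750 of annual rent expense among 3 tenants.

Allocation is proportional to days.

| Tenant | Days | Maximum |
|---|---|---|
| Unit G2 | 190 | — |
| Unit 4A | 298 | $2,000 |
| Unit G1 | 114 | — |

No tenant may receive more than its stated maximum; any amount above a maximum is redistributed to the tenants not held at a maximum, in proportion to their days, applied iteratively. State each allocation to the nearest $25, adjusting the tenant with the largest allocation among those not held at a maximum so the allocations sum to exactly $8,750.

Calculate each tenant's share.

Unit G2: $4,225; Unit 4A: $2,000; Unit G1: $2,525

Sum of days: 602.
Unconstrained shares: Unit G2 2,761.63; Unit 4A 4,331.40; Unit G1 1,656.98.
Held at cap: Unit 4A ($2,000); balance $6,750 reallocated over remaining days 304.
Redistributed shares: Unit G2 4,218.75 → $4,225; Unit G1 2,531.25 → $2,525.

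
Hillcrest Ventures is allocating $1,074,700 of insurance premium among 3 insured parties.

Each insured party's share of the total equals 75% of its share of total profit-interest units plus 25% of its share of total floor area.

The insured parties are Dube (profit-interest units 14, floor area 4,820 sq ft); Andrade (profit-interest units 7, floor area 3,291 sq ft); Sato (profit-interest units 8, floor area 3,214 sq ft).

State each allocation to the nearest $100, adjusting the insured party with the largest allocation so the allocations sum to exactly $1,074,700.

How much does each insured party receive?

Profit-interest units total 29; floor area total 11,325.
Combined weights (75% profit-interest units + 25% floor area): Dube 0.4685; Andrade 0.2537; Sato 0.2778.
Raw shares: Dube 503,465.50; Andrade 272,633.65; Sato 298,600.86.
At nearest $100: Dube $503,500; Andrade $272,600; Sato $298,600. Sum = $1,074,700.
No rounding difference to absorb.

Dube: $503,500 | Andrade: $272,600 | Sato: $298,600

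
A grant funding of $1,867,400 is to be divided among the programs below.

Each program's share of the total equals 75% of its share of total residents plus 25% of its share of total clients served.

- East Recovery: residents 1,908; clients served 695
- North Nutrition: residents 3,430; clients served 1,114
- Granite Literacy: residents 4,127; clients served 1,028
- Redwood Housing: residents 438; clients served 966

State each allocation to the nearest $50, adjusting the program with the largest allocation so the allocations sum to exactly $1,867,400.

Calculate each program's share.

Residents total 9,903; clients served total 3,803.
Combined weights (75% residents + 25% clients served): East Recovery 0.1902; North Nutrition 0.3330; Granite Literacy 0.3801; Redwood Housing 0.0967.
Pro-rata amounts: East Recovery 355,159.46; North Nutrition 621,846.86; Granite Literacy 709,864.15; Redwood Housing 180,529.52.
Rounded to nearest $50: East Recovery $355,150; North Nutrition $621,850; Granite Literacy $709,850; Redwood Housing $180,550. Sum = $1,867,400.
Rounded total matches; no reconciliation needed.

East Recovery: $355,150 | North Nutrition: $621,850 | Granite Literacy: $709,850 | Redwood Housing: $180,550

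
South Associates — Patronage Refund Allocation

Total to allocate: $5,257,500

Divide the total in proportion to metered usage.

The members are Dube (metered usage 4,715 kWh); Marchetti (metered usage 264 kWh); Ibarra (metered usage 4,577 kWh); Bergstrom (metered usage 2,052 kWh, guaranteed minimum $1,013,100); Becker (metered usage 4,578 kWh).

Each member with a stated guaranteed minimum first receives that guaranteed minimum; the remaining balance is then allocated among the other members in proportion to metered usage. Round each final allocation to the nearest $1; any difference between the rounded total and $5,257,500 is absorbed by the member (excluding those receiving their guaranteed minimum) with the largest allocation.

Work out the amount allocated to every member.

Minimums first: Bergstrom $1,013,100. Balance $4,244,400.
Balance split over remaining metered usage 14,134: Dube 1,415,901.09 → $1,415,901; Marchetti 79,278.45 → $79,278; Ibarra 1,374,460.08 → $1,374,460; Becker 1,374,760.38 → $1,374,760.
Rounding difference +$1 applied to Dube → $1,415,902.

Dube: $1,415,902 | Marchetti: $79,278 | Ibarra: $1,374,460 | Bergstrom: $1,013,100 | Becker: $1,374,760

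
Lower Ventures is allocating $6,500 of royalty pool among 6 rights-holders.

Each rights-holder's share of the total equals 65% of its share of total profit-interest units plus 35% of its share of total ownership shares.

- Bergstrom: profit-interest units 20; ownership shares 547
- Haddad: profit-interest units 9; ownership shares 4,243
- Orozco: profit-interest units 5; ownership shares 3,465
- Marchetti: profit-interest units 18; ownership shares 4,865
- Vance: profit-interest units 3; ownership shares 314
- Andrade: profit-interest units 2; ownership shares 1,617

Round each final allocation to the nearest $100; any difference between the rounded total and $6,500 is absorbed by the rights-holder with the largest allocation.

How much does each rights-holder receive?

Totals — profit-interest units 57, ownership shares 15,051.
Composite weights (65% profit-interest units + 35% ownership shares): Bergstrom 0.2408; Haddad 0.2013; Orozco 0.1376; Marchetti 0.3184; Vance 0.0415; Andrade 0.0604.
Unrounded shares: Bergstrom 1,565.14; Haddad 1,308.45; Orozco 894.36; Marchetti 2,069.57; Vance 269.83; Andrade 392.66.
After rounding ($100): Bergstrom $1,600; Haddad $1,300; Orozco $900; Marchetti $2,100; Vance $300; Andrade $400. Sum = $6,600.
Difference $6,500 − $6,600 = −$100 applied to largest allocation (Marchetti): Marchetti becomes $2,000.

Bergstrom: $1,600 | Haddad: $1,300 | Orozco: $900 | Marchetti: $2,000 | Vance: $300 | Andrade: $400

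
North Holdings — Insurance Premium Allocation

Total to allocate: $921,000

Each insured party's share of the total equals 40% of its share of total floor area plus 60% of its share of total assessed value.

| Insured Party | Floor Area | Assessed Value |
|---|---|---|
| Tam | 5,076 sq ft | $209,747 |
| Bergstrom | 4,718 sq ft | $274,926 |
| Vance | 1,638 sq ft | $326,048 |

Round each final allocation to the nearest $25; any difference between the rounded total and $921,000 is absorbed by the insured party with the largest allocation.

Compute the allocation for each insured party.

Floor area total 11,432; assessed value total 810,721.
Blended shares (40% floor area + 60% assessed value): Tam 0.3328; Bergstrom 0.3685; Vance 0.2986.
Proportional shares: Tam 306,542.59; Bergstrom 339,432.94; Vance 275,024.47.
At nearest $25: Tam $306,550; Bergstrom $339,425; Vance $275,025. Sum = $921,000.
Sum already equals the total — no adjustment.

Tam: $306,550 · Bergstrom: $339,425 · Vance: $275,025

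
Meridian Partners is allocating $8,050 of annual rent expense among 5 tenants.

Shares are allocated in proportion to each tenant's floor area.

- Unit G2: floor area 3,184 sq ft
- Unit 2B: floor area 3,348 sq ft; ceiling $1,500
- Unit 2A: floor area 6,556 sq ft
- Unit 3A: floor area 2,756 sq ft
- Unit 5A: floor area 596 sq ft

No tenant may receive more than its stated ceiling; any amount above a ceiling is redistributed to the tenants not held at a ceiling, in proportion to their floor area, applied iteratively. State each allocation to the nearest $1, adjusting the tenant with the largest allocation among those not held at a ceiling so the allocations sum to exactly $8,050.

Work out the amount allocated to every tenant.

Unit G2: $1,593 · Unit 2B: $1,500 · Unit 2A: $3,280 · Unit 3A: $1,379 · Unit 5A: $298

Total floor area = 16,440.
Pro-rata shares before constraints: Unit G2 1,559.08; Unit 2B 1,639.38; Unit 2A 3,210.21; Unit 3A 1,349.501; Unit 5A 291.84.
Held at cap: Unit 2B ($1,500); residual $6,550 reallocated over remaining floor area 13,092.
Shares after redistribution: Unit G2 1,592.97 → $1,593; Unit 2A 3,280.00 → $3,280; Unit 3A 1,378.84 → $1,379; Unit 5A 298.18 → $298.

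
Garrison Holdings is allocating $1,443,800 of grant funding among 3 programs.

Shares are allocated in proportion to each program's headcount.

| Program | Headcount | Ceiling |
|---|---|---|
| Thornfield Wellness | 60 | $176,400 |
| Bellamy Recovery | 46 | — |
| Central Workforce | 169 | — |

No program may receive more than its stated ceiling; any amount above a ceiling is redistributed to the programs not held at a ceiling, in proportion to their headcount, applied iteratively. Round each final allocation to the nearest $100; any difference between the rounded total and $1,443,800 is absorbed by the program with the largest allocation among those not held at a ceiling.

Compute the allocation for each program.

Total headcount = 275.
Unconstrained shares: Thornfield Wellness 315,010.91; Bellamy Recovery 241,508.36; Central Workforce 887,280.73.
Capped: Thornfield Wellness ($176,400); remaining pool $1,267,400 reallocated over remaining headcount 215.
Redistributed shares: Bellamy Recovery 271,164.65 → $271,200; Central Workforce 996,235.35 → $996,200.

Thornfield Wellness: $176,400 · Bellamy Recovery: $271,200 · Central Workforce: $996,200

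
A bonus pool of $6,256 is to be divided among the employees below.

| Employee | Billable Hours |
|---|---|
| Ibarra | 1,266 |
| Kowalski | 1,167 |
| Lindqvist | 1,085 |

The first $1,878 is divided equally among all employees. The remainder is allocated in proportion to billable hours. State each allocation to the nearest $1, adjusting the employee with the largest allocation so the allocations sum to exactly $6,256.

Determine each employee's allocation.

First tranche $1,878 split equally: $626 each.
Remainder $4,378 by billable hours (total 3,518): Ibarra 1,575.48 → $1,575; Kowalski 1,452.28 → $1,452; Lindqvist 1,350.24 → $1,350.
Rounding difference +$1 on remainder applied to Ibarra.
Totals: Ibarra $626 + $1,576 = $2,202; Kowalski $626 + $1,452 = $2,078; Lindqvist $626 + $1,350 = $1,976.

Ibarra: $2,202; Kowalski: $2,078; Lindqvist: $1,976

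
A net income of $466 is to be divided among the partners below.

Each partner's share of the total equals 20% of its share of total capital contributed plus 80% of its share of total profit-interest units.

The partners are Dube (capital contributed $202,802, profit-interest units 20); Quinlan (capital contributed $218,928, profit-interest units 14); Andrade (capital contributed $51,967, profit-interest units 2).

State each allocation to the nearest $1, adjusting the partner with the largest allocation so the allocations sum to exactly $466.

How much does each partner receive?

Dube: $247 · Quinlan: $188 · Andrade: $31

Totals — capital contributed 473,697, profit-interest units 36.
Composite weights (20% capital contributed + 80% profit-interest units): Dube 0.5301; Quinlan 0.4035; Andrade 0.0664.
Unrounded shares: Dube 247.01; Quinlan 188.05; Andrade 30.94.
At nearest $1: Dube $247; Quinlan $188; Andrade $31. Sum = $466.
No rounding difference to absorb.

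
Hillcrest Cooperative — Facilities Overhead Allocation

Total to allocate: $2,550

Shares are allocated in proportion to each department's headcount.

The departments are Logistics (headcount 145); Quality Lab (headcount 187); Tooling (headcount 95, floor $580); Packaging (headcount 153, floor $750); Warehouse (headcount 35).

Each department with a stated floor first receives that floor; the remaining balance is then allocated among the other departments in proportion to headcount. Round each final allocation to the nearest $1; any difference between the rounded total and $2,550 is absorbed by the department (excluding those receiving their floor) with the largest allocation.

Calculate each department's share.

Fund the minimums — Tooling $580; Packaging $750. Remaining pool $1,220.
Remaining pool split over remaining headcount 367: Logistics 482.02 → $482; Quality Lab 621.63 → $622; Warehouse 116.35 → $116.

Logistics: $482 · Quality Lab: $622 · Tooling: $580 · Packaging: $750 · Warehouse: $116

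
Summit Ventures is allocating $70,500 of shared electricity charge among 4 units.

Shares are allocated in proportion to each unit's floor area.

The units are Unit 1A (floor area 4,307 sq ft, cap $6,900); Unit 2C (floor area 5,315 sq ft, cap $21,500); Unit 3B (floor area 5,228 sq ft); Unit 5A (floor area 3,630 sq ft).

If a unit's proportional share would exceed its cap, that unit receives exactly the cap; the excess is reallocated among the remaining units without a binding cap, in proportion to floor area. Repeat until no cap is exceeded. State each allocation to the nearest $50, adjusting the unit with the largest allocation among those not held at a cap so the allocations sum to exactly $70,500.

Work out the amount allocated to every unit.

Unit 1A: $6,900; Unit 2C: $21,500; Unit 3B: $24,850; Unit 5A: $17,250

Sum of floor area: 18,480.
Proportional shares (ignoring caps): Unit 1A 16,430.93; Unit 2C 20,276.38; Unit 3B 19,944.48; Unit 5A 13,848.21.
Held at cap: Unit 1A ($6,900); balance $63,600 reallocated over remaining floor area 14,173.
Held at cap: Unit 2C ($21,500); balance $42,100 reallocated over remaining floor area 8,858.
Shares after redistribution: Unit 3B 24,847.46 → $24,850; Unit 5A 17,252.54 → $17,250.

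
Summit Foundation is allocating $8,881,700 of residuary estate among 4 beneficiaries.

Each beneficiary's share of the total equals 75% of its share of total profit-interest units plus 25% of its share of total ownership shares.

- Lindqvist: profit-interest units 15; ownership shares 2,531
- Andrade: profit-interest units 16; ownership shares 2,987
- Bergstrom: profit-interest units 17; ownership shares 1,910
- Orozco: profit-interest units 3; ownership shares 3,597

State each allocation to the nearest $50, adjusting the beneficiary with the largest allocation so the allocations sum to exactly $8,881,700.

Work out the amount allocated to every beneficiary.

Lindqvist: $2,468,950 · Andrade: $2,691,400 · Bergstrom: $2,605,100 · Orozco: $1,116,250

Totals — profit-interest units 51, ownership shares 11,025.
Combined weights (75% profit-interest units + 25% ownership shares): Lindqvist 0.2780; Andrade 0.3030; Bergstrom 0.2933; Orozco 0.1257.
Raw shares: Lindqvist 2,468,939.63; Andrade 2,691,390.86; Bergstrom 2,605,097.27; Orozco 1,116,272.24.
Rounded to nearest $50: Lindqvist $2,468,950; Andrade $2,691,400; Bergstrom $2,605,100; Orozco $1,116,250. Sum = $8,881,700.
Rounded total matches; no reconciliation needed.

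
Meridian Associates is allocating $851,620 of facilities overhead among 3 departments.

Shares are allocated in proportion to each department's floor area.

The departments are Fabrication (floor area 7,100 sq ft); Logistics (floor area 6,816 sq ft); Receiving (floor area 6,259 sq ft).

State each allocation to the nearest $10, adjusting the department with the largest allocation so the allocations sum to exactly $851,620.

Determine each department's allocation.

Fabrication: $299,710 | Logistics: $287,710 | Receiving: $264,200

Combined floor area = 20,175.
Raw shares: Fabrication 7,100/20,175 × $851,620 = 299,702.70; Logistics 6,816/20,175 × $851,620 = 287,714.59; Receiving 6,259/20,175 × $851,620 = 264,202.71.
After rounding ($10): Fabrication $299,700; Logistics $287,710; Receiving $264,200. Sum = $851,610.
Difference $851,620 − $851,610 = +$10 applied to largest allocation (Fabrication): Fabrication becomes $299,710.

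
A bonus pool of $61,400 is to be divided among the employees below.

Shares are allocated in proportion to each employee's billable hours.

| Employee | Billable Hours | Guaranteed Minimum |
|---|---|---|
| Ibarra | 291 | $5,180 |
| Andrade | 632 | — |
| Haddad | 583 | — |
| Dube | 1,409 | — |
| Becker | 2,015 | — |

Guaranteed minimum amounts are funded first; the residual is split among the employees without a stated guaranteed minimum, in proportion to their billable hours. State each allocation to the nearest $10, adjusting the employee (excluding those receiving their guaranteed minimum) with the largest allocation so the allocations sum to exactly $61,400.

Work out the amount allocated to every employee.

Ibarra: $5,180 | Andrade: $7,660 | Haddad: $7,070 | Dube: $17,080 | Becker: $24,410

Minimums first: Ibarra $5,180. Remaining pool $56,220.
Remaining pool split over remaining billable hours 4,639: Andrade 7,659.20 → $7,660; Haddad 7,065.37 → $7,070; Dube 17,075.66 → $17,080; Becker 24,419.77 → $24,420.
Rounding difference −$10 applied to Becker → $24,410.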